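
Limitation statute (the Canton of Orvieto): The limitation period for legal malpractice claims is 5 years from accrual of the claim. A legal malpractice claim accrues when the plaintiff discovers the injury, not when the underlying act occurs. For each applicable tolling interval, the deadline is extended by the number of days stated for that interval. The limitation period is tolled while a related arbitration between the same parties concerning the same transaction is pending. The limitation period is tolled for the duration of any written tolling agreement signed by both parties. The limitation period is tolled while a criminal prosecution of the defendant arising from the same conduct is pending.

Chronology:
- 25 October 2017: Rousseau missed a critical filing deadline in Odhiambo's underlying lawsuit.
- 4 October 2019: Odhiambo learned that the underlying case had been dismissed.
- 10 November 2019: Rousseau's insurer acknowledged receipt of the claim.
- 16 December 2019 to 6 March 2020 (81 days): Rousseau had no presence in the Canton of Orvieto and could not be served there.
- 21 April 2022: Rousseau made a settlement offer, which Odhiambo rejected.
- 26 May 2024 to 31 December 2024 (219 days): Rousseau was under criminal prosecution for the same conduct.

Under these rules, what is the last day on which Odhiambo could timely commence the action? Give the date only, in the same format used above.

11 May 2025

Under the discovery rule, the claim accrued on 4 October 2019, when Odhiambo discovered the injury — not on the 25 October 2017 date of the underlying act.
The untolled deadline — 5 years after 4 October 2019 — is 4 October 2024.
The pending criminal prosecution from 26 May 2024 to 31 December 2024 tolled the period for 219 days, extending the deadline to 11 May 2025.
Although the defendant's absence ran from 16 December 2019 to 6 March 2020, the stated rules do not make that a tolling event, so it is disregarded.
The other events in the timeline have no effect on the limitation period under the stated rules.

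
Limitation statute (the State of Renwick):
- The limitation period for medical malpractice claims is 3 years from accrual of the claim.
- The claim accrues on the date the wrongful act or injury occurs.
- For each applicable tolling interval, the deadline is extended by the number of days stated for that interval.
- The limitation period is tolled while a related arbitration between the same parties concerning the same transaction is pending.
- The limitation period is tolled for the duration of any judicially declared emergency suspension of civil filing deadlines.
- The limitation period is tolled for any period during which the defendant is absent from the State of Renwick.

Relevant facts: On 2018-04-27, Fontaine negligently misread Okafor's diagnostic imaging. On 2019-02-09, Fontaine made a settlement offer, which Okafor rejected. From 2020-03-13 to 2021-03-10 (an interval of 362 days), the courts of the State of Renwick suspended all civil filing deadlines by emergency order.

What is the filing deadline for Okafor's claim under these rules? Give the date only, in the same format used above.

The claim accrued on 2018-04-27, when the wrongful act occurred.
The untolled deadline — 3 years after 2018-04-27 — is 2021-04-27.
The period was tolled for 362 days by the emergency suspension of filing deadlines (2020-03-13 to 2021-03-10), pushing the deadline to 2022-04-24.
The other events in the timeline have no effect on the limitation period under the stated rules.

2022-04-24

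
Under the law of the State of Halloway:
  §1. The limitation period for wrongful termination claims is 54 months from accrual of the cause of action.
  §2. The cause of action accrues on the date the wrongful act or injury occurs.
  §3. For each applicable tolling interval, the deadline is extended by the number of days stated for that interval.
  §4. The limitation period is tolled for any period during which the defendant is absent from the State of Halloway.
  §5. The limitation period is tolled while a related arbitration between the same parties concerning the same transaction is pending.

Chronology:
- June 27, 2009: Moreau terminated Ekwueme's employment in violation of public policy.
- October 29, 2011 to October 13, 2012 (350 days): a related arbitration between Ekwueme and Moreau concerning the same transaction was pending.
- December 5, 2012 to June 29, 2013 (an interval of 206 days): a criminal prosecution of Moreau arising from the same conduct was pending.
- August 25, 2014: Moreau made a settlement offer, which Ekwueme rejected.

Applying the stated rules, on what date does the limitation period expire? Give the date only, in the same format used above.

December 12, 2014

The limitation period began to run on June 27, 2009.
54 months from June 27, 2009 is December 27, 2013.
The period was tolled for 350 days by the pending related arbitration (October 29, 2011 to October 13, 2012), pushing the deadline to December 12, 2014.
The pending criminal prosecution from December 5, 2012 to June 29, 2013 does not toll the period, because no stated rule makes a criminal prosecution a tolling event.
Nothing else in the chronology tolls or restarts the period.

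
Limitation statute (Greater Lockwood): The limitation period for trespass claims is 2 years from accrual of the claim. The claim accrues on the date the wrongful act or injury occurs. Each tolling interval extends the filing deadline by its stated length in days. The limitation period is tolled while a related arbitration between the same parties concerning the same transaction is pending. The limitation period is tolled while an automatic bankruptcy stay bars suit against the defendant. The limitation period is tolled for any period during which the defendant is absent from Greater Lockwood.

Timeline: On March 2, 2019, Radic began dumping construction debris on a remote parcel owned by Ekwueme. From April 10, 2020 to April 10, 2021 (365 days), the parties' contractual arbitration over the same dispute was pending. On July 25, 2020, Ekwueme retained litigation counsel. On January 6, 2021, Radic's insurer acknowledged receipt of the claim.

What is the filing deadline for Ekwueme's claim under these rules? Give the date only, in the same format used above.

March 2, 2022

The claim accrued on March 2, 2019, when the wrongful act occurred.
Adding the 2 years base period to March 2, 2019 gives a deadline of March 2, 2021, before any tolling.
The period was tolled for 365 days by the pending related arbitration (April 10, 2020 to April 10, 2021), pushing the deadline to March 2, 2022.
The other events in the timeline have no effect on the limitation period under the stated rules.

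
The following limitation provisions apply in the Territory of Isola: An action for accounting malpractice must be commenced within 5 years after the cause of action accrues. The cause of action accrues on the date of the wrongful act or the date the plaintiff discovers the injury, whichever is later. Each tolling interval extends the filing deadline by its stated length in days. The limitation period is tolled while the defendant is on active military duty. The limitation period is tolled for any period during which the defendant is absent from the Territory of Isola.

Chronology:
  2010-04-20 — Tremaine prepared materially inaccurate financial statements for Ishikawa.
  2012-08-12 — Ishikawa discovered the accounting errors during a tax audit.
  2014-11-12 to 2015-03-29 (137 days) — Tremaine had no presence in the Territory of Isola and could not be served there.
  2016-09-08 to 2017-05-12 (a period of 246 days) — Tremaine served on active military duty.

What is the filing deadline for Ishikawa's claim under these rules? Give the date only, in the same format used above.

2018-08-30

Taking the later of the act (2010-04-20) and discovery (2012-08-12), the claim accrued on 2012-08-12.
Adding the 5 years base period to 2012-08-12 gives a deadline of 2017-08-12, before any tolling.
The defendant's absence from the jurisdiction from 2014-11-12 to 2015-03-29 tolled the period for 137 days, extending the deadline to 2017-12-27.
The defendant's active military service from 2016-09-08 to 2017-05-12 tolled the period for 246 days, extending the deadline to 2018-08-30.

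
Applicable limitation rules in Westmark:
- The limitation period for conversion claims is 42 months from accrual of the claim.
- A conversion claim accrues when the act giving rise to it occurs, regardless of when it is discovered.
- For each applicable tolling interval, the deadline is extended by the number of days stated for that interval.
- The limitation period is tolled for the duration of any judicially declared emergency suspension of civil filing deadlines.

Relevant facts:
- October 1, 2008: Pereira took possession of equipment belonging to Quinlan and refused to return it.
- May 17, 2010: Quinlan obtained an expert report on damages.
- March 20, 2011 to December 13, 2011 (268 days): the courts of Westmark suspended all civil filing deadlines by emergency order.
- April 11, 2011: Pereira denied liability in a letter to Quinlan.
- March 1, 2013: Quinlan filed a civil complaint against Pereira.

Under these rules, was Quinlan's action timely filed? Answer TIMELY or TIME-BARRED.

The limitation period began to run on October 1, 2008.
The untolled deadline — 42 months after October 1, 2008 — is April 1, 2012.
The period was tolled for 268 days by the emergency suspension of filing deadlines (March 20, 2011 to December 13, 2011), pushing the deadline to December 25, 2012.
None of the other events listed affects the running of the period under the stated rules.
Filing on March 1, 2013 missed the December 25, 2012 deadline — the action is time-barred.

TIME-BARRED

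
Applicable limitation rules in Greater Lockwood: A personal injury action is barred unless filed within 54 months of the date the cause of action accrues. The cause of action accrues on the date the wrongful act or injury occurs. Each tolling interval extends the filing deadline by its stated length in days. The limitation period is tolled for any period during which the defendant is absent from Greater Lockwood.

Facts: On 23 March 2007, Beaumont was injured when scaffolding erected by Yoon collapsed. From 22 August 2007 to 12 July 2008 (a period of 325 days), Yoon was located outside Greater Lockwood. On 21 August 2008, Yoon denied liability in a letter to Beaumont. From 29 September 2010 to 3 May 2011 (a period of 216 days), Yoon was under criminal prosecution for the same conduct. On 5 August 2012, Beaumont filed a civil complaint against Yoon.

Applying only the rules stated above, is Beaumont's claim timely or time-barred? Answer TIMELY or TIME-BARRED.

TIMELY

The claim accrued on 23 March 2007, when the wrongful act occurred.
54 months from 23 March 2007 is 23 September 2011.
The defendant's absence from the jurisdiction from 22 August 2007 to 12 July 2008 tolled the period for 325 days, extending the deadline to 13 August 2012.
The pending criminal prosecution from 29 September 2010 to 3 May 2011 does not toll the period, because no stated rule makes a criminal prosecution a tolling event.
The other events in the timeline have no effect on the limitation period under the stated rules.
Beaumont filed on 5 August 2012, before the 13 August 2012 deadline, so the action is timely.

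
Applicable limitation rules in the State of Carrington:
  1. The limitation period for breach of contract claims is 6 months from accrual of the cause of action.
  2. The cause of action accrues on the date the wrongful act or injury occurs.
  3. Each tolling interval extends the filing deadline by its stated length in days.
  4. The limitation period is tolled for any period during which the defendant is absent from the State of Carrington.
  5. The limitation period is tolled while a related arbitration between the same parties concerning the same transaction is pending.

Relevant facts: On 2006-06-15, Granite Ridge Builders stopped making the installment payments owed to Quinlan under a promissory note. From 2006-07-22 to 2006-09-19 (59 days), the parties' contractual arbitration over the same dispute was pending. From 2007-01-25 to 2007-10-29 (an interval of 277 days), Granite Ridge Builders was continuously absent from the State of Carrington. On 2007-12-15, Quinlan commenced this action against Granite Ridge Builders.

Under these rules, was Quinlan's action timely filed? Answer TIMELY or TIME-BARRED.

TIME-BARRED

The claim accrued on 2006-06-15, when the wrongful act occurred.
6 months from 2006-06-15 is 2006-12-15.
Because the pending related arbitration ran from 2006-07-22 to 2006-09-19, the deadline is extended by 59 days to 2007-02-12.
The period was tolled for 277 days by the defendant's absence from the jurisdiction (2007-01-25 to 2007-10-29), pushing the deadline to 2007-11-16.
The 2007-12-15 filing falls after the 2007-11-16 deadline; the claim is time-barred.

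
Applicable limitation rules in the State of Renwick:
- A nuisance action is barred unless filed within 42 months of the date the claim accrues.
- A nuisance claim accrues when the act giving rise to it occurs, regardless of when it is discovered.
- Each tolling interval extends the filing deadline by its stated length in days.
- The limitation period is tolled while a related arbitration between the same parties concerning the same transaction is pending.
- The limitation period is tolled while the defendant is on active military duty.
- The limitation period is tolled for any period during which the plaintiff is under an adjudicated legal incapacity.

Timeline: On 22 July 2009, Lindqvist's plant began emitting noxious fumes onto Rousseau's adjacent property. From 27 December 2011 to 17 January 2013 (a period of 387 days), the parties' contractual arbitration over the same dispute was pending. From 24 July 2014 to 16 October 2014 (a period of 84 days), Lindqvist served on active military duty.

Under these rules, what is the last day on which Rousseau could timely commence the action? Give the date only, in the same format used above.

The claim accrued on 22 July 2009, when the wrongful act occurred.
Adding the 42 months base period to 22 July 2009 gives a deadline of 22 January 2013, before any tolling.
Because the pending related arbitration ran from 27 December 2011 to 17 January 2013, the deadline is extended by 387 days to 13 February 2014.
The defendant's active military service from 24 July 2014 to 16 October 2014 began after the period had already run on 13 February 2014, so it has no tolling effect.

13 February 2014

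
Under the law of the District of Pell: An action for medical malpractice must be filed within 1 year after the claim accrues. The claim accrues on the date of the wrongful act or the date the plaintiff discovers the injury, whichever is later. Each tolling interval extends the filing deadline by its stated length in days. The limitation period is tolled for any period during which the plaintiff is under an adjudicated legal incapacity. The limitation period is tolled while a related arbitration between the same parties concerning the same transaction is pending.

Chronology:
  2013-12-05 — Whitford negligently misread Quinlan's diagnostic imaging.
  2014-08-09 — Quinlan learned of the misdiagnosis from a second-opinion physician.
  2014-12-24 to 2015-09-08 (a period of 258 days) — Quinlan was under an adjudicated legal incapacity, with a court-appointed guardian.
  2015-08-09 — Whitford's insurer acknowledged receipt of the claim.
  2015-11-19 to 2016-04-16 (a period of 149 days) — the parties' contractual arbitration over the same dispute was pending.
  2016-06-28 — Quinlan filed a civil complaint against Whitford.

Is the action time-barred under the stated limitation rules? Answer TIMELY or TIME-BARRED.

TIMELY

The claim accrued on 2014-08-09 — the later of the 2013-12-05 act and the 2014-08-09 discovery.
1 year from 2014-08-09 is 2015-08-09.
The period was tolled for 258 days by the plaintiff's legal incapacity (2014-12-24 to 2015-09-08), pushing the deadline to 2016-04-23.
The pending related arbitration from 2015-11-19 to 2016-04-16 tolled the period for 149 days, extending the deadline to 2016-09-19.
The other events in the timeline have no effect on the limitation period under the stated rules.
The 2016-06-28 filing precedes the 2016-09-19 deadline; the claim is timely.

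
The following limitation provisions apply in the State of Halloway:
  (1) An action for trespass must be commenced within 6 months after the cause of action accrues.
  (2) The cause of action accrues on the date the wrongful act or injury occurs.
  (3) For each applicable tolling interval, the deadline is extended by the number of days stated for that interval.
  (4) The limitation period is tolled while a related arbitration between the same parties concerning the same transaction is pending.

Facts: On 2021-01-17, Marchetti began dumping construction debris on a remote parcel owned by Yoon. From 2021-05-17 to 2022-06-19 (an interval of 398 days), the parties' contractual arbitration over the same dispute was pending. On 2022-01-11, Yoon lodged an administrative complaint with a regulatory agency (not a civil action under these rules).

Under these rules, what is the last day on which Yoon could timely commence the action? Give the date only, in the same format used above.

The cause of action accrued on 2021-01-17, the date of the act.
Adding the 6 months base period to 2021-01-17 gives a deadline of 2021-07-17, before any tolling.
The period was tolled for 398 days by the pending related arbitration (2021-05-17 to 2022-06-19), pushing the deadline to 2022-08-19.
None of the other events listed affects the running of the period under the stated rules.

2022-08-19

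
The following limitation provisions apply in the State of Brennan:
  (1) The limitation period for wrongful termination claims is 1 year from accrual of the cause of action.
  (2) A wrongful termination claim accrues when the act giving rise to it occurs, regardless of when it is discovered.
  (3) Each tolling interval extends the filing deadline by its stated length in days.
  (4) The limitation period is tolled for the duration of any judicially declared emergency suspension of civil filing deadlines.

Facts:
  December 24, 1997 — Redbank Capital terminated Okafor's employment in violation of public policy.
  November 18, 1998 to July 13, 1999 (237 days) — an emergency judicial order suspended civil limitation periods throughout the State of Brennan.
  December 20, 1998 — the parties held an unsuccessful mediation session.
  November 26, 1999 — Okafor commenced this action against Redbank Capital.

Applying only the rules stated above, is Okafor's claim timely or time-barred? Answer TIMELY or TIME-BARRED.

The claim accrued on December 24, 1997, when the wrongful act occurred.
1 year from December 24, 1997 is December 24, 1998.
The period was tolled for 237 days by the emergency suspension of filing deadlines (November 18, 1998 to July 13, 1999), pushing the deadline to August 18, 1999.
Nothing else in the chronology tolls or restarts the period.
The November 26, 1999 filing falls after the August 18, 1999 deadline; the claim is time-barred.

TIME-BARRED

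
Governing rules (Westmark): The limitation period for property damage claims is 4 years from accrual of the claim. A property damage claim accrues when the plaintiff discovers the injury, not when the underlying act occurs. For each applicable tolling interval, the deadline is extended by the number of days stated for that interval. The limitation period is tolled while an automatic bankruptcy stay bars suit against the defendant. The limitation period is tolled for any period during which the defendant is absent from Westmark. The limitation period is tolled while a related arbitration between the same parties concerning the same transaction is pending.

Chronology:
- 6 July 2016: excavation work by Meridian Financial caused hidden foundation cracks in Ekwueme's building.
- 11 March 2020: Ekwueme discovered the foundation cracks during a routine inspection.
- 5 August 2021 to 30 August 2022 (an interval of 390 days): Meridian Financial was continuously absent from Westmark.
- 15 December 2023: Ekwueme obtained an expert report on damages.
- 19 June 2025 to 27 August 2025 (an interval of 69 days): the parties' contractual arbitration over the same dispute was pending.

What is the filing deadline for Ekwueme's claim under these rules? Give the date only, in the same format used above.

5 April 2025

Accrual is tied to discovery, so the period began on 11 March 2020 rather than on 6 July 2016 when the act occurred.
The untolled deadline — 4 years after 11 March 2020 — is 11 March 2024.
Because the defendant's absence from the jurisdiction ran from 5 August 2021 to 30 August 2022, the deadline is extended by 390 days to 5 April 2025.
The pending related arbitration from 19 June 2025 to 27 August 2025 began after the period had already run on 5 April 2025, so it has no tolling effect.
Nothing else in the chronology tolls or restarts the period.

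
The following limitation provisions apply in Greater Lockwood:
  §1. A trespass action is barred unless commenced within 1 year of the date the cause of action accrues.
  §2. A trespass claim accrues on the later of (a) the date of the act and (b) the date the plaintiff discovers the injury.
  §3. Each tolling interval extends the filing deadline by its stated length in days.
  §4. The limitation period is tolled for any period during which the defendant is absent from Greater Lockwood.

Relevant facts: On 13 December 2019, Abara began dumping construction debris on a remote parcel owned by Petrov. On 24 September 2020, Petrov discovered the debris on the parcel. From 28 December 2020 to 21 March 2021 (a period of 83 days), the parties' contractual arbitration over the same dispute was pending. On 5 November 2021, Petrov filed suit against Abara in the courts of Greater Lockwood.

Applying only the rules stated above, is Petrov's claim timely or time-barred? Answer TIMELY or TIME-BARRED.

TIME-BARRED

Because discovery on 24 September 2020 post-dates the 13 December 2019 act, accrual under the later-of rule falls on 24 September 2020.
Adding the 1 year base period to 24 September 2020 gives a deadline of 24 September 2021, before any tolling.
Although a pending arbitration ran from 28 December 2020 to 21 March 2021, the stated rules do not make that a tolling event, so it is disregarded.
The 5 November 2021 filing falls after the 24 September 2021 deadline; the claim is time-barred.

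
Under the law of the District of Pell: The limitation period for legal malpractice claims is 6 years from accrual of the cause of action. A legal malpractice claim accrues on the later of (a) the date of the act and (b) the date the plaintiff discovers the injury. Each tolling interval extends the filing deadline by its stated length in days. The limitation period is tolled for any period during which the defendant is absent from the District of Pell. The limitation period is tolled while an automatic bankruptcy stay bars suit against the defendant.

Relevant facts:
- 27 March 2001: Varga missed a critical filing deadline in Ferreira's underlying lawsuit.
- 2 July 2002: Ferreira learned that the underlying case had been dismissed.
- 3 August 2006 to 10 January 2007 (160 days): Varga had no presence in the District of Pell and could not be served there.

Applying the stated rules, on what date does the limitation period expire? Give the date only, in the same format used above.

The claim accrued on 2 July 2002 — the later of the 27 March 2001 act and the 2 July 2002 discovery.
Adding the 6 years base period to 2 July 2002 gives a deadline of 2 July 2008, before any tolling.
The period was tolled for 160 days by the defendant's absence from the jurisdiction (3 August 2006 to 10 January 2007), pushing the deadline to 9 December 2008.

9 December 2008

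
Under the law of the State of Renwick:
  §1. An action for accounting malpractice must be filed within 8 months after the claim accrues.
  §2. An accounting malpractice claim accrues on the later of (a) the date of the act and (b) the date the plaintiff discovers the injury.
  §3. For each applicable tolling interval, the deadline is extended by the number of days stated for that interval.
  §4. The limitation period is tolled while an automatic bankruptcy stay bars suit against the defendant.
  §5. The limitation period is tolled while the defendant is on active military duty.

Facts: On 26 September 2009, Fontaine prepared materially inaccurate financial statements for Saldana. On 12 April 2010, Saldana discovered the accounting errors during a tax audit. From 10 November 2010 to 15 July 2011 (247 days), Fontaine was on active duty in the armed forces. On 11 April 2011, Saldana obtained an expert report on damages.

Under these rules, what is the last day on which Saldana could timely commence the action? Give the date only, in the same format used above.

16 August 2011

Because discovery on 12 April 2010 post-dates the 26 September 2009 act, accrual under the later-of rule falls on 12 April 2010.
The untolled deadline — 8 months after 12 April 2010 — is 12 December 2010.
The defendant's active military service from 10 November 2010 to 15 July 2011 tolled the period for 247 days, extending the deadline to 16 August 2011.
Nothing else in the chronology tolls or restarts the period.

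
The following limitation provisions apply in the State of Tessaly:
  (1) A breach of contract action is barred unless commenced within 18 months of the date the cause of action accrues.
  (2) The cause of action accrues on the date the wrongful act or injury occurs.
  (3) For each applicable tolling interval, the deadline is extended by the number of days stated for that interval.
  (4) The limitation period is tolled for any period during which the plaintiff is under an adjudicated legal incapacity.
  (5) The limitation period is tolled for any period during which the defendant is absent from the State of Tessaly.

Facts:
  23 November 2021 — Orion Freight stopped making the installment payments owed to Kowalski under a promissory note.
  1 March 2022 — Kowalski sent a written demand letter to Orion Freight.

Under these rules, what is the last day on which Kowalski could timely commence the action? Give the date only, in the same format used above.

23 May 2023

The claim accrued on 23 November 2021, when the wrongful act occurred.
The untolled deadline — 18 months after 23 November 2021 — is 23 May 2023.
None of the other events listed affects the running of the period under the stated rules.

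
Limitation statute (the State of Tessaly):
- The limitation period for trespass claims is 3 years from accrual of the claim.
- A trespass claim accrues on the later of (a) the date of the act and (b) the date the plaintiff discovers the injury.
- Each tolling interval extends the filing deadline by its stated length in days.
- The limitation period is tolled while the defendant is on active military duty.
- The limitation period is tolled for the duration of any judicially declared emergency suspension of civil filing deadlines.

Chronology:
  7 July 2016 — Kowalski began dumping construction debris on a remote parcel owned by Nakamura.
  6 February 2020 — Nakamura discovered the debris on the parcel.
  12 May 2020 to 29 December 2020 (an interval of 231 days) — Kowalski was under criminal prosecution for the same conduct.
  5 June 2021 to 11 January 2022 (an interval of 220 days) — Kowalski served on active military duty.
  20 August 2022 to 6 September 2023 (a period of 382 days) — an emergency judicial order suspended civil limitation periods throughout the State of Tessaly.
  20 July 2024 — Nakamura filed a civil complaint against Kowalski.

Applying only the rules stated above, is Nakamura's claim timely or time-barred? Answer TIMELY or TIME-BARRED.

Taking the later of the act (7 July 2016) and discovery (6 February 2020), the claim accrued on 6 February 2020.
Adding the 3 years base period to 6 February 2020 gives a deadline of 6 February 2023, before any tolling.
The period was tolled for 220 days by the defendant's active military service (5 June 2021 to 11 January 2022), pushing the deadline to 14 September 2023.
The period was tolled for 382 days by the emergency suspension of filing deadlines (20 August 2022 to 6 September 2023), pushing the deadline to 30 September 2024.
No stated provision tolls the period for a criminal prosecution, so the interval from 12 May 2020 to 29 December 2020 has no effect on the deadline.
The 20 July 2024 filing precedes the 30 September 2024 deadline; the claim is timely.

TIMELY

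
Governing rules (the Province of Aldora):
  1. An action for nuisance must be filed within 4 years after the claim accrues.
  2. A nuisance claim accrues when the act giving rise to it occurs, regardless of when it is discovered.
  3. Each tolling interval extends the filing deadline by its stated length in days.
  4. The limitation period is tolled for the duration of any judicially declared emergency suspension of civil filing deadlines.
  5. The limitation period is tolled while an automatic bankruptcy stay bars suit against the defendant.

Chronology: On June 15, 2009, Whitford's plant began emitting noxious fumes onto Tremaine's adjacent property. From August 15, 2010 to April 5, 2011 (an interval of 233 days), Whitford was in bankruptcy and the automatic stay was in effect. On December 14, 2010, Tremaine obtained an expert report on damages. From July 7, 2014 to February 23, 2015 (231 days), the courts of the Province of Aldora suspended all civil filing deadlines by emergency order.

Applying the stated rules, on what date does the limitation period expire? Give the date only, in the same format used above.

February 3, 2014

The limitation period began to run on June 15, 2009.
4 years from June 15, 2009 is June 15, 2013.
Because the automatic bankruptcy stay ran from August 15, 2010 to April 5, 2011, the deadline is extended by 233 days to February 3, 2014.
The emergency suspension of filing deadlines starting July 7, 2014 came too late — the period had run on February 3, 2014 — and so does not extend the deadline.
None of the other events listed affects the running of the period under the stated rules.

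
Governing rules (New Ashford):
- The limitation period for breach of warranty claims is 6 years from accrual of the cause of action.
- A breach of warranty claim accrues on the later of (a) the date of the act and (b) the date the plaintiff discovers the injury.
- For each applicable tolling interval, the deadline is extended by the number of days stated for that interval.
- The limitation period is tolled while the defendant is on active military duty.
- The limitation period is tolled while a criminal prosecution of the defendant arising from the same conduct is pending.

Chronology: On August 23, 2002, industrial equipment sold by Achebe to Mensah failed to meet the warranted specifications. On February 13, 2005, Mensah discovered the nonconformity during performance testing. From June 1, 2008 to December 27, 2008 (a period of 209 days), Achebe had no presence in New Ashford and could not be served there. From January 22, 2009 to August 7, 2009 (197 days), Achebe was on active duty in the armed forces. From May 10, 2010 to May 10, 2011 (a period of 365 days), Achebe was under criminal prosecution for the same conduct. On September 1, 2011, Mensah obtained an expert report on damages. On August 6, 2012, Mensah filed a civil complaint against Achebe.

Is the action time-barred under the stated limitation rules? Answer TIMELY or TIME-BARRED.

TIMELY

The claim accrued on February 13, 2005 — the later of the August 23, 2002 act and the February 13, 2005 discovery.
6 years from February 13, 2005 is February 13, 2011.
Because the defendant's active military service ran from January 22, 2009 to August 7, 2009, the deadline is extended by 197 days to August 29, 2011.
The period was tolled for 365 days by the pending criminal prosecution (May 10, 2010 to May 10, 2011), pushing the deadline to August 28, 2012.
Although the defendant's absence ran from June 1, 2008 to December 27, 2008, the stated rules do not make that a tolling event, so it is disregarded.
None of the other events listed affects the running of the period under the stated rules.
The August 6, 2012 filing precedes the August 28, 2012 deadline; the claim is timely.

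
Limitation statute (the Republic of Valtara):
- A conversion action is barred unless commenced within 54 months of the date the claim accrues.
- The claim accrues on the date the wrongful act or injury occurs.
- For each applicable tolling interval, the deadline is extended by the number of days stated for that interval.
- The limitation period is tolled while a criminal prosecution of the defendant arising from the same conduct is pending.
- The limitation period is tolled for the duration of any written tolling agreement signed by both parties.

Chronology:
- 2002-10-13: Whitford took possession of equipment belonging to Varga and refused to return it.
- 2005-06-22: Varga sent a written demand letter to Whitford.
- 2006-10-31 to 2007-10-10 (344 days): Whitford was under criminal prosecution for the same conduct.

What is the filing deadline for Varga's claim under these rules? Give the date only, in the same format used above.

2008-03-22

The claim accrued on 2002-10-13, when the wrongful act occurred.
Adding the 54 months base period to 2002-10-13 gives a deadline of 2007-04-13, before any tolling.
Because the pending criminal prosecution ran from 2006-10-31 to 2007-10-10, the deadline is extended by 344 days to 2008-03-22.
The other events in the timeline have no effect on the limitation period under the stated rules.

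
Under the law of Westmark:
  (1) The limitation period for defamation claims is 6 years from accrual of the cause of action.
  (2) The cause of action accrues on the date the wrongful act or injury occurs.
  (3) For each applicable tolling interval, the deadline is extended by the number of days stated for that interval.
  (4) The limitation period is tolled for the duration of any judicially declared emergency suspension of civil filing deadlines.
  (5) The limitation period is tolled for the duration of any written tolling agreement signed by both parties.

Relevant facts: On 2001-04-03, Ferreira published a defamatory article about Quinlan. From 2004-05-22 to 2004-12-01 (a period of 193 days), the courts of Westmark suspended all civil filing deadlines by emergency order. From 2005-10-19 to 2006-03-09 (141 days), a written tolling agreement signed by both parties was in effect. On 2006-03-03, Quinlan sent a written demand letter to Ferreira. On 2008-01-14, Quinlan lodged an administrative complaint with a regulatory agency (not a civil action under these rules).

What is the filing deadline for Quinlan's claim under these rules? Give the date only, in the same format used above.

2008-03-02

The limitation period began to run on 2001-04-03.
Adding the 6 years base period to 2001-04-03 gives a deadline of 2007-04-03, before any tolling.
Because the emergency suspension of filing deadlines ran from 2004-05-22 to 2004-12-01, the deadline is extended by 193 days to 2007-10-13.
The written tolling agreement from 2005-10-19 to 2006-03-09 tolled the period for 141 days, extending the deadline to 2008-03-02.
The other events in the timeline have no effect on the limitation period under the stated rules.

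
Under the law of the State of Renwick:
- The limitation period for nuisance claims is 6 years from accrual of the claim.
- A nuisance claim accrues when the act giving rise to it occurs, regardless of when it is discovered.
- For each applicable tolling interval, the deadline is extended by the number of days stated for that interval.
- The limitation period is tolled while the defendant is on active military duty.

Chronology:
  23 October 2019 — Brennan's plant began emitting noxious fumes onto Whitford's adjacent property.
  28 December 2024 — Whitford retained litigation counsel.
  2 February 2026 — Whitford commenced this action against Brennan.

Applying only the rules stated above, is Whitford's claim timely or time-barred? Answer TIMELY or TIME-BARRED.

The claim accrued on 23 October 2019, when the wrongful act occurred.
The untolled deadline — 6 years after 23 October 2019 — is 23 October 2025.
The other events in the timeline have no effect on the limitation period under the stated rules.
The 2 February 2026 filing falls after the 23 October 2025 deadline; the claim is time-barred.

TIME-BARRED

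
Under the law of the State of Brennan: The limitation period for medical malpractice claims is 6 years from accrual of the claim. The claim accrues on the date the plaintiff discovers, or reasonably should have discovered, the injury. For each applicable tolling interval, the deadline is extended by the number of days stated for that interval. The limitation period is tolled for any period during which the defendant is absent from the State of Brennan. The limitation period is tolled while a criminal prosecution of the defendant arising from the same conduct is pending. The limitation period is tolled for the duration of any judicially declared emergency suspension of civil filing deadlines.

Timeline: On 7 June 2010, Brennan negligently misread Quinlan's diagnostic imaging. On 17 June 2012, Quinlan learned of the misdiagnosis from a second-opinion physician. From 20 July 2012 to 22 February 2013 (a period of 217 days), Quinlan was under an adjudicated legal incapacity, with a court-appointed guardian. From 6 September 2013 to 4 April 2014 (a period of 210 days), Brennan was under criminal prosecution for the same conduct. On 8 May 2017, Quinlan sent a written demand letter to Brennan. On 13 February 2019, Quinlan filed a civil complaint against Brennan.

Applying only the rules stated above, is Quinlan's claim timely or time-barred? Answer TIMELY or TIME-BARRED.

TIME-BARRED

Under the discovery rule, the claim accrued on 17 June 2012, when Quinlan discovered the injury — not on the 7 June 2010 date of the underlying act.
Adding the 6 years base period to 17 June 2012 gives a deadline of 17 June 2018, before any tolling.
Because the pending criminal prosecution ran from 6 September 2013 to 4 April 2014, the deadline is extended by 210 days to 13 January 2019.
Although the plaintiff's incapacity ran from 20 July 2012 to 22 February 2013, the stated rules do not make that a tolling event, so it is disregarded.
The other events in the timeline have no effect on the limitation period under the stated rules.
The 13 February 2019 filing falls after the 13 January 2019 deadline; the claim is time-barred.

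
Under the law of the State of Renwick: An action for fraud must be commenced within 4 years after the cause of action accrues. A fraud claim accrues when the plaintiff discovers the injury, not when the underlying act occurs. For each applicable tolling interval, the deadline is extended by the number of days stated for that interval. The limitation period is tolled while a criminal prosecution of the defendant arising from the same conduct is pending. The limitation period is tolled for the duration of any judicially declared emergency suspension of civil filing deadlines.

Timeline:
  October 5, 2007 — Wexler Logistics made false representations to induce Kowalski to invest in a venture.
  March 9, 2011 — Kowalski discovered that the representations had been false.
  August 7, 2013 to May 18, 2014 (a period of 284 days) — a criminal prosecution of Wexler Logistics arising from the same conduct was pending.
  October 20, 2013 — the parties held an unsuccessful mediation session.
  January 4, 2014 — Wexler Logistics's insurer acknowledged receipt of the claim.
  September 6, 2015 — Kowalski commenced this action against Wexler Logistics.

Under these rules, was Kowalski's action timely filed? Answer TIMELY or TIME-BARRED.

TIMELY

The claim did not accrue until Kowalski discovered the injury on March 9, 2011; the October 5, 2007 act date does not start the clock under the stated rule.
4 years from March 9, 2011 is March 9, 2015.
Because the pending criminal prosecution ran from August 7, 2013 to May 18, 2014, the deadline is extended by 284 days to December 18, 2015.
Nothing else in the chronology tolls or restarts the period.
Kowalski filed on September 6, 2015, before the December 18, 2015 deadline, so the action is timely.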